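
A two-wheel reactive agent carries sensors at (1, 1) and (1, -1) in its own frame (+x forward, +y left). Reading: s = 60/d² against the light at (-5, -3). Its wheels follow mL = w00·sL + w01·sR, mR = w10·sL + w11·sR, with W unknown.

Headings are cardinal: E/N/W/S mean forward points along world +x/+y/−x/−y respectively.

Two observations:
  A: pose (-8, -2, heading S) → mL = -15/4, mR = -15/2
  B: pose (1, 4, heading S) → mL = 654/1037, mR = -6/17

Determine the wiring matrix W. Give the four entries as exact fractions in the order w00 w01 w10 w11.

obs A: pose=(-8,-2,S) → sL=15, sR=15/4, mL=-15/4, mR=-15/2
obs B: pose=(1,4,S) → sL=12/17, sR=60/61, mL=654/1037, mR=-6/17
sensor matrix S = [[15, 15/4], [12/17, 60/61]]; det S = 12555/1037
solve [mL_A; mL_B] = S·[w00; w01] and [mR_A; mR_B] = S·[w10; w11]:
  w00 = -1/2, w01 = 1, w10 = -1/2, w11 = 0

-1/2 1 -1/2 0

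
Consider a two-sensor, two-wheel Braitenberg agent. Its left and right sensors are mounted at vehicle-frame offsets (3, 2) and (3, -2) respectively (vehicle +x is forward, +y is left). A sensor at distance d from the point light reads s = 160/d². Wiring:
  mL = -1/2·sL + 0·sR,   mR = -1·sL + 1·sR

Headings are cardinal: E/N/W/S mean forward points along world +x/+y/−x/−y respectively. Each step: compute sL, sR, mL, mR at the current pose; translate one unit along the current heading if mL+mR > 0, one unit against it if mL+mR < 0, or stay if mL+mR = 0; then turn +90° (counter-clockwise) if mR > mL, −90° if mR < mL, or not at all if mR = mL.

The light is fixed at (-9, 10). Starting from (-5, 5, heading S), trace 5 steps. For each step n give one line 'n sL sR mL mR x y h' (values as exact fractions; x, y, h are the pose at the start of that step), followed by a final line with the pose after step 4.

n=0: pose=(-5,5,S); sL=8/5, sR=40/17; mL=-4/5, mR=64/85; mL+mR=-4/85 → advance -1; mR−mL=132/85 → turn +1·90°
n=1: pose=(-5,6,E); sL=160/53, sR=32/17; mL=-80/53, mR=-1024/901; mL+mR=-2384/901 → advance -1; mR−mL=336/901 → turn +1·90°
n=2: pose=(-6,6,N); sL=80, sR=80/13; mL=-40, mR=-960/13; mL+mR=-1480/13 → advance -1; mR−mL=-440/13 → turn -1·90°
n=3: pose=(-6,5,E); sL=32/9, sR=32/17; mL=-16/9, mR=-256/153; mL+mR=-176/51 → advance -1; mR−mL=16/153 → turn +1·90°
n=4: pose=(-7,5,N); sL=40, sR=8; mL=-20, mR=-32; mL+mR=-52 → advance -1; mR−mL=-12 → turn -1·90°

0 8/5 40/17 -4/5 64/85 -5 5 S
1 160/53 32/17 -80/53 -1024/901 -5 6 E
2 80 80/13 -40 -960/13 -6 6 N
3 32/9 32/17 -16/9 -256/153 -6 5 E
4 40 8 -20 -32 -7 5 N
final -7 4 E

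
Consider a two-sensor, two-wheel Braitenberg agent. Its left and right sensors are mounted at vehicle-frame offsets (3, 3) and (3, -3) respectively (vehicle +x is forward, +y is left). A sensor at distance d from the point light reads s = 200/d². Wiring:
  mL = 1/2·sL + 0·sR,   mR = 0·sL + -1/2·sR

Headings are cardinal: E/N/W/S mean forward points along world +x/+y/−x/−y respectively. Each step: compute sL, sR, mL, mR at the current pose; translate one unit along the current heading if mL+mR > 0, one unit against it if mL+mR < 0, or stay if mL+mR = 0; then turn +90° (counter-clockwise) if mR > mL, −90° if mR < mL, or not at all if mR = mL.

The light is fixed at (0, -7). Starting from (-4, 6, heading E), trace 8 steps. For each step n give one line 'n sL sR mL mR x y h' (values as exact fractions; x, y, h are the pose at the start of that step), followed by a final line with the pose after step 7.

n=0: pose=(-4,6,E); sL=200/257, sR=200/101; mL=100/257, mR=-100/101; mL+mR=-15600/25957 → advance -1; mR−mL=-35800/25957 → turn -1·90°
n=1: pose=(-5,6,S); sL=25/13, sR=50/41; mL=25/26, mR=-25/41; mL+mR=375/1066 → advance +1; mR−mL=-1675/1066 → turn -1·90°
n=2: pose=(-5,5,W); sL=40/29, sR=200/289; mL=20/29, mR=-100/289; mL+mR=2880/8381 → advance +1; mR−mL=-8680/8381 → turn -1·90°
n=3: pose=(-6,5,N); sL=100/153, sR=100/117; mL=50/153, mR=-50/117; mL+mR=-200/1989 → advance -1; mR−mL=-500/663 → turn -1·90°
n=4: pose=(-6,4,E); sL=40/41, sR=200/73; mL=20/41, mR=-100/73; mL+mR=-2640/2993 → advance -1; mR−mL=-5560/2993 → turn -1·90°
n=5: pose=(-7,4,S); sL=5/2, sR=50/41; mL=5/4, mR=-25/41; mL+mR=105/164 → advance +1; mR−mL=-305/164 → turn -1·90°
n=6: pose=(-7,3,W); sL=200/149, sR=200/269; mL=100/149, mR=-100/269; mL+mR=12000/40081 → advance +1; mR−mL=-41800/40081 → turn -1·90°
n=7: pose=(-8,3,N); sL=20/29, sR=100/97; mL=10/29, mR=-50/97; mL+mR=-480/2813 → advance -1; mR−mL=-2420/2813 → turn -1·90°

0 200/257 200/101 100/257 -100/101 -4 6 E
1 25/13 50/41 25/26 -25/41 -5 6 S
2 40/29 200/289 20/29 -100/289 -5 5 W
3 100/153 100/117 50/153 -50/117 -6 5 N
4 40/41 200/73 20/41 -100/73 -6 4 E
5 5/2 50/41 5/4 -25/41 -7 4 S
6 200/149 200/269 100/149 -100/269 -7 3 W
7 20/29 100/97 10/29 -50/97 -8 3 N
final -8 2 E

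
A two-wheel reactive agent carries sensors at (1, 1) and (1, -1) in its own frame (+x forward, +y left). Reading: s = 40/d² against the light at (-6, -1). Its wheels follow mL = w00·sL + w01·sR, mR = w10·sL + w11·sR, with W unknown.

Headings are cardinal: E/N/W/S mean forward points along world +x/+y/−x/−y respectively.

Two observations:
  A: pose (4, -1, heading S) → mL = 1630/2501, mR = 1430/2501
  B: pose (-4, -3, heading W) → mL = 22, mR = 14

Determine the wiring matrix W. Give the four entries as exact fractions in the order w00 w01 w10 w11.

1/2 1 1 1/2

obs A: pose=(4,-1,S) → sL=20/61, sR=20/41, mL=1630/2501, mR=1430/2501
obs B: pose=(-4,-3,W) → sL=4, sR=20, mL=22, mR=14
sensor matrix S = [[20/61, 20/41], [4, 20]]; det S = 11520/2501
solve [mL_A; mL_B] = S·[w00; w01] and [mR_A; mR_B] = S·[w10; w11]:
  w00 = 1/2, w01 = 1, w10 = 1, w11 = 1/2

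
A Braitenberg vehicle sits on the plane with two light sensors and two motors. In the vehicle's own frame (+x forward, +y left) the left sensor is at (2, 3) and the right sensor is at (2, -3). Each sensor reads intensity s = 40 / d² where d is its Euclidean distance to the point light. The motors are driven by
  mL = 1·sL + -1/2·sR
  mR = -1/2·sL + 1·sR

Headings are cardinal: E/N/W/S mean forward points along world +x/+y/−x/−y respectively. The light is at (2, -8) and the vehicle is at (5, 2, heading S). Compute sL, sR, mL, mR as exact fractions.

2/5 5/8 7/80 17/40

left sensor world pos  = (8, 0); dL² = 100
right sensor world pos = (2, 0); dR² = 64
sL = 40/100 = 2/5
sR = 40/64 = 5/8
mL = 1·sL + -1/2·sR = 7/80
mR = -1/2·sL + 1·sR = 17/40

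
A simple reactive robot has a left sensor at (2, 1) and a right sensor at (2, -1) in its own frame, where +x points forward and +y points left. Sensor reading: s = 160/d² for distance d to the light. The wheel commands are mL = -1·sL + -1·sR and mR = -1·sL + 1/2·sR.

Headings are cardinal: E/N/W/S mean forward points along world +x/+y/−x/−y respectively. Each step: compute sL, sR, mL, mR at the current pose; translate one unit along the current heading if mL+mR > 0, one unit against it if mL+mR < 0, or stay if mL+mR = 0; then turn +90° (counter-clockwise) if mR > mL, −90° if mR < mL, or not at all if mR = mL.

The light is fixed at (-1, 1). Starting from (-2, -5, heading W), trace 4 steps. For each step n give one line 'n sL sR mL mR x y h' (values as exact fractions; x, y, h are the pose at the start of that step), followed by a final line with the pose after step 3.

n=0: pose=(-2,-5,W); sL=80/29, sR=80/17; mL=-3680/493, mR=-200/493; mL+mR=-3880/493 → advance -1; mR−mL=120/17 → turn +1·90°
n=1: pose=(-1,-5,S); sL=32/13, sR=32/13; mL=-64/13, mR=-16/13; mL+mR=-80/13 → advance -1; mR−mL=48/13 → turn +1·90°
n=2: pose=(-1,-4,E); sL=8, sR=4; mL=-12, mR=-6; mL+mR=-18 → advance -1; mR−mL=6 → turn +1·90°
n=3: pose=(-2,-4,N); sL=160/13, sR=160/9; mL=-3520/117, mR=-400/117; mL+mR=-3920/117 → advance -1; mR−mL=80/3 → turn +1·90°

0 80/29 80/17 -3680/493 -200/493 -2 -5 W
1 32/13 32/13 -64/13 -16/13 -1 -5 S
2 8 4 -12 -6 -1 -4 E
3 160/13 160/9 -3520/117 -400/117 -2 -4 N
final -2 -5 W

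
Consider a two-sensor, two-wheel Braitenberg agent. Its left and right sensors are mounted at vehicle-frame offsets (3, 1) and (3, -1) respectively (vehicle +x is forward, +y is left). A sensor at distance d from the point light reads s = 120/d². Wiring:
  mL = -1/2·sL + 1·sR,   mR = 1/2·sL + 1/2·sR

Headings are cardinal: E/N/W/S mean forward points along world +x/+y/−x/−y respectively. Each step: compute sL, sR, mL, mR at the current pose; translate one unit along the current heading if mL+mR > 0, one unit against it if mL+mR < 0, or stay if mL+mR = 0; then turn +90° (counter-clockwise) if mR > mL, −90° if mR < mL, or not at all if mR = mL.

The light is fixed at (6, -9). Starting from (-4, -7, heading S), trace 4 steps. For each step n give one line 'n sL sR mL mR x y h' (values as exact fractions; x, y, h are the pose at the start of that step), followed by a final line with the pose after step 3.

n=0: pose=(-4,-7,S); sL=60/41, sR=60/61; mL=630/2501, mR=3060/2501; mL+mR=90/61 → advance +1; mR−mL=2430/2501 → turn +1·90°
n=1: pose=(-4,-8,E); sL=120/53, sR=120/49; mL=3420/2597, mR=6120/2597; mL+mR=180/49 → advance +1; mR−mL=2700/2597 → turn +1·90°
n=2: pose=(-3,-8,N); sL=30/29, sR=3/2; mL=57/58, mR=147/116; mL+mR=9/4 → advance +1; mR−mL=33/116 → turn +1·90°
n=3: pose=(-3,-7,W); sL=24/29, sR=40/51; mL=548/1479, mR=1192/1479; mL+mR=20/17 → advance +1; mR−mL=644/1479 → turn +1·90°

0 60/41 60/61 630/2501 3060/2501 -4 -7 S
1 120/53 120/49 3420/2597 6120/2597 -4 -8 E
2 30/29 3/2 57/58 147/116 -3 -8 N
3 24/29 40/51 548/1479 1192/1479 -3 -7 W
final -4 -7 S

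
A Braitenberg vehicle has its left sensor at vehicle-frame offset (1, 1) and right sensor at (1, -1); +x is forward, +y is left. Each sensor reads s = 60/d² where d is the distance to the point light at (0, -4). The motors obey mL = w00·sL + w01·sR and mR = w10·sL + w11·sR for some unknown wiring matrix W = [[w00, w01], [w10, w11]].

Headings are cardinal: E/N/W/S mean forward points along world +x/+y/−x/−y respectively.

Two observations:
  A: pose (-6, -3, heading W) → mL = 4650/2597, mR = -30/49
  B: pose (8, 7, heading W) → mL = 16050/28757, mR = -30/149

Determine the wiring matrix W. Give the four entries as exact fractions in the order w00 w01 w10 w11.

obs A: pose=(-6,-3,W) → sL=60/49, sR=60/53, mL=4650/2597, mR=-30/49
obs B: pose=(8,7,W) → sL=60/149, sR=60/193, mL=16050/28757, mR=-30/149
sensor matrix S = [[60/49, 60/53], [60/149, 60/193]]; det S = -5616000/74681929
solve [mL_A; mL_B] = S·[w00; w01] and [mR_A; mR_B] = S·[w10; w11]:
  w00 = 1, w01 = 1/2, w10 = -1/2, w11 = 0

1 1/2 -1/2 0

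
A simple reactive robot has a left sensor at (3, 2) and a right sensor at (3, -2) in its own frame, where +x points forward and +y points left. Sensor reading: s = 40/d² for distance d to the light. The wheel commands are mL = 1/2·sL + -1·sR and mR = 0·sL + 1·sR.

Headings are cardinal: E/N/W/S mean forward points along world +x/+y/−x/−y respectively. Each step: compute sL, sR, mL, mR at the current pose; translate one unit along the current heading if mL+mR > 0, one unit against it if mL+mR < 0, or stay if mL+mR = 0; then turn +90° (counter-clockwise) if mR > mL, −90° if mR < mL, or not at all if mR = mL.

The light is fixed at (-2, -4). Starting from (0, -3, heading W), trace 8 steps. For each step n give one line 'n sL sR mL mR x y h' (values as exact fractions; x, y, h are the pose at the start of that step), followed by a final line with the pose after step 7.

0 20 4 6 4 0 -3 W
1 40/17 8/5 -36/85 8/5 -1 -3 N
2 10 2 3 2 -1 -2 W
3 40/29 40/29 -20/29 40/29 -2 -2 N
4 4 20/17 14/17 20/17 -2 -1 W
5 40 40/9 140/9 40/9 -3 -1 S
6 5/2 5/4 0 5/4 -3 -2 W
7 40 40/17 300/17 40/17 -4 -2 S
final -4 -3 W

n=0: pose=(0,-3,W); sL=20, sR=4; mL=6, mR=4; mL+mR=10 → advance +1; mR−mL=-2 → turn -1·90°
n=1: pose=(-1,-3,N); sL=40/17, sR=8/5; mL=-36/85, mR=8/5; mL+mR=20/17 → advance +1; mR−mL=172/85 → turn +1·90°
n=2: pose=(-1,-2,W); sL=10, sR=2; mL=3, mR=2; mL+mR=5 → advance +1; mR−mL=-1 → turn -1·90°
n=3: pose=(-2,-2,N); sL=40/29, sR=40/29; mL=-20/29, mR=40/29; mL+mR=20/29 → advance +1; mR−mL=60/29 → turn +1·90°
n=4: pose=(-2,-1,W); sL=4, sR=20/17; mL=14/17, mR=20/17; mL+mR=2 → advance +1; mR−mL=6/17 → turn +1·90°
n=5: pose=(-3,-1,S); sL=40, sR=40/9; mL=140/9, mR=40/9; mL+mR=20 → advance +1; mR−mL=-100/9 → turn -1·90°
n=6: pose=(-3,-2,W); sL=5/2, sR=5/4; mL=0, mR=5/4; mL+mR=5/4 → advance +1; mR−mL=5/4 → turn +1·90°
n=7: pose=(-4,-2,S); sL=40, sR=40/17; mL=300/17, mR=40/17; mL+mR=20 → advance +1; mR−mL=-260/17 → turn -1·90°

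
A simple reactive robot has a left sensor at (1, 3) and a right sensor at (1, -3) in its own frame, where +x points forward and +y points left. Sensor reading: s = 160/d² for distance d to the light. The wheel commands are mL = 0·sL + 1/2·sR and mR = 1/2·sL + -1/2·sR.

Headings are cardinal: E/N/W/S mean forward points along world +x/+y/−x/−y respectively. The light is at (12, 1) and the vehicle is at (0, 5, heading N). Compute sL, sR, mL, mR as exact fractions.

16/25 80/53 40/53 -576/1325

left sensor world pos  = (-3, 6); dL² = 250
right sensor world pos = (3, 6); dR² = 106
sL = 160/250 = 16/25
sR = 160/106 = 80/53
mL = 0·sL + 1/2·sR = 40/53
mR = 1/2·sL + -1/2·sR = -576/1325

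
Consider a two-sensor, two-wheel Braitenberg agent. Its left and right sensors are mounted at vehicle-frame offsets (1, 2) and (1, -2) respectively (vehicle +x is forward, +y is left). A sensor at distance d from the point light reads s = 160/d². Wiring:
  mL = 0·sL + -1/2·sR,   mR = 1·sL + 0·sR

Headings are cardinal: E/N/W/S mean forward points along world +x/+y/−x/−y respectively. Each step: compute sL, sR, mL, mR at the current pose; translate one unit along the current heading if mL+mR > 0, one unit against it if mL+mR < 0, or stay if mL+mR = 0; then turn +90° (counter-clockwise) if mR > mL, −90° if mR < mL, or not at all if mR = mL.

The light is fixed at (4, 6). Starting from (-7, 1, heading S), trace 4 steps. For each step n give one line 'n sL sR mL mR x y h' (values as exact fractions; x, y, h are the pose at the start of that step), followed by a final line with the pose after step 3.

0 160/117 32/41 -16/41 160/117 -7 1 S
1 40/29 40/41 -20/41 40/29 -7 0 E
2 160/169 160/89 -80/89 160/169 -6 0 N
3 16/17 16/13 -8/13 16/17 -6 1 W
final -7 1 S

n=0: pose=(-7,1,S); sL=160/117, sR=32/41; mL=-16/41, mR=160/117; mL+mR=4688/4797 → advance +1; mR−mL=8432/4797 → turn +1·90°
n=1: pose=(-7,0,E); sL=40/29, sR=40/41; mL=-20/41, mR=40/29; mL+mR=1060/1189 → advance +1; mR−mL=2220/1189 → turn +1·90°
n=2: pose=(-6,0,N); sL=160/169, sR=160/89; mL=-80/89, mR=160/169; mL+mR=720/15041 → advance +1; mR−mL=27760/15041 → turn +1·90°
n=3: pose=(-6,1,W); sL=16/17, sR=16/13; mL=-8/13, mR=16/17; mL+mR=72/221 → advance +1; mR−mL=344/221 → turn +1·90°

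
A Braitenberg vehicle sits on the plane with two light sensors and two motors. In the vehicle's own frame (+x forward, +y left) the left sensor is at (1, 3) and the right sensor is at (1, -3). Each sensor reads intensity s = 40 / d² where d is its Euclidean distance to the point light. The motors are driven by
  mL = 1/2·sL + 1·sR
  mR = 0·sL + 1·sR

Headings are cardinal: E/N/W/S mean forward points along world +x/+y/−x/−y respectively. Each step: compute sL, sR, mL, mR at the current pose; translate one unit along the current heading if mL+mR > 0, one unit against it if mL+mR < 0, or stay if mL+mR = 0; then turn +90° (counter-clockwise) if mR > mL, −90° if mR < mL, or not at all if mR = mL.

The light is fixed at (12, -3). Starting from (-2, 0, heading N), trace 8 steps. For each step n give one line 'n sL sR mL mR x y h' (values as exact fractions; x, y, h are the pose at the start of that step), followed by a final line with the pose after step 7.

n=0: pose=(-2,0,N); sL=8/61, sR=40/137; mL=2988/8357, mR=40/137; mL+mR=5428/8357 → advance +1; mR−mL=-4/61 → turn -1·90°
n=1: pose=(-2,1,E); sL=20/109, sR=4/17; mL=606/1853, mR=4/17; mL+mR=1042/1853 → advance +1; mR−mL=-10/109 → turn -1·90°
n=2: pose=(-1,1,S); sL=40/109, sR=8/53; mL=1932/5777, mR=8/53; mL+mR=2804/5777 → advance +1; mR−mL=-20/109 → turn -1·90°
n=3: pose=(-1,0,W); sL=10/49, sR=5/29; mL=390/1421, mR=5/29; mL+mR=635/1421 → advance +1; mR−mL=-5/49 → turn -1·90°
n=4: pose=(-2,0,N); sL=8/61, sR=40/137; mL=2988/8357, mR=40/137; mL+mR=5428/8357 → advance +1; mR−mL=-4/61 → turn -1·90°
n=5: pose=(-2,1,E); sL=20/109, sR=4/17; mL=606/1853, mR=4/17; mL+mR=1042/1853 → advance +1; mR−mL=-10/109 → turn -1·90°
n=6: pose=(-1,1,S); sL=40/109, sR=8/53; mL=1932/5777, mR=8/53; mL+mR=2804/5777 → advance +1; mR−mL=-20/109 → turn -1·90°
n=7: pose=(-1,0,W); sL=10/49, sR=5/29; mL=390/1421, mR=5/29; mL+mR=635/1421 → advance +1; mR−mL=-5/49 → turn -1·90°

0 8/61 40/137 2988/8357 40/137 -2 0 N
1 20/109 4/17 606/1853 4/17 -2 1 E
2 40/109 8/53 1932/5777 8/53 -1 1 S
3 10/49 5/29 390/1421 5/29 -1 0 W
4 8/61 40/137 2988/8357 40/137 -2 0 N
5 20/109 4/17 606/1853 4/17 -2 1 E
6 40/109 8/53 1932/5777 8/53 -1 1 S
7 10/49 5/29 390/1421 5/29 -1 0 W
final -2 0 N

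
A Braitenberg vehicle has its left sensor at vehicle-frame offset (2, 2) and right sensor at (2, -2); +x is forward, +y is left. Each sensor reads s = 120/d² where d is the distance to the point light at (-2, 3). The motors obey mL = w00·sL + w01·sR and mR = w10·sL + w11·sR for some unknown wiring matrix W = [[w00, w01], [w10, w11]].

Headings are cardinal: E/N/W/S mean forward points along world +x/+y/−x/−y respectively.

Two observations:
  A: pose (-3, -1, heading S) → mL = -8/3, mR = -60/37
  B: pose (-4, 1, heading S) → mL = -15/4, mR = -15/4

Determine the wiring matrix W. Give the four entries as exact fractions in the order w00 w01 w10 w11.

0 -1 -1/2 0

obs A: pose=(-3,-1,S) → sL=120/37, sR=8/3, mL=-8/3, mR=-60/37
obs B: pose=(-4,1,S) → sL=15/2, sR=15/4, mL=-15/4, mR=-15/4
sensor matrix S = [[120/37, 8/3], [15/2, 15/4]]; det S = -290/37
solve [mL_A; mL_B] = S·[w00; w01] and [mR_A; mR_B] = S·[w10; w11]:
  w00 = 0, w01 = -1, w10 = -1/2, w11 = 0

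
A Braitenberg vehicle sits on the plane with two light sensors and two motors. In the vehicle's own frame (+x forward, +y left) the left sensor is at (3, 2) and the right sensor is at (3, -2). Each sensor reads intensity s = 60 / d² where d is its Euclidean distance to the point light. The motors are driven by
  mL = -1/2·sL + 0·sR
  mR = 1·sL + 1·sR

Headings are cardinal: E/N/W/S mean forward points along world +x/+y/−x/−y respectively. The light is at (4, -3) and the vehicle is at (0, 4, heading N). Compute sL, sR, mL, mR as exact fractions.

15/34 15/26 -15/68 225/221

left sensor world pos  = (-2, 7); dL² = 136
right sensor world pos = (2, 7); dR² = 104
sL = 60/136 = 15/34
sR = 60/104 = 15/26
mL = -1/2·sL + 0·sR = -15/68
mR = 1·sL + 1·sR = 225/221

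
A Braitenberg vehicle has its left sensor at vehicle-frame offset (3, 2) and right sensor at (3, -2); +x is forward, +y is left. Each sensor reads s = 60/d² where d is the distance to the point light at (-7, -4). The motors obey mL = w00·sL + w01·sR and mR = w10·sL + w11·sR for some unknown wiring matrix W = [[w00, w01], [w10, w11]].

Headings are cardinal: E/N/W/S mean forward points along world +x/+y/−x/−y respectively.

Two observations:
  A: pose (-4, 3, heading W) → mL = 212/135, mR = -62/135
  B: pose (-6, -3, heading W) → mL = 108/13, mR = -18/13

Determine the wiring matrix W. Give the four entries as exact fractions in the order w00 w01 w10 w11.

obs A: pose=(-4,3,W) → sL=12/5, sR=20/27, mL=212/135, mR=-62/135
obs B: pose=(-6,-3,W) → sL=12, sR=60/13, mL=108/13, mR=-18/13
sensor matrix S = [[12/5, 20/27], [12, 60/13]]; det S = 256/117
solve [mL_A; mL_B] = S·[w00; w01] and [mR_A; mR_B] = S·[w10; w11]:
  w00 = 1/2, w01 = 1/2, w10 = -1/2, w11 = 1

1/2 1/2 -1/2 1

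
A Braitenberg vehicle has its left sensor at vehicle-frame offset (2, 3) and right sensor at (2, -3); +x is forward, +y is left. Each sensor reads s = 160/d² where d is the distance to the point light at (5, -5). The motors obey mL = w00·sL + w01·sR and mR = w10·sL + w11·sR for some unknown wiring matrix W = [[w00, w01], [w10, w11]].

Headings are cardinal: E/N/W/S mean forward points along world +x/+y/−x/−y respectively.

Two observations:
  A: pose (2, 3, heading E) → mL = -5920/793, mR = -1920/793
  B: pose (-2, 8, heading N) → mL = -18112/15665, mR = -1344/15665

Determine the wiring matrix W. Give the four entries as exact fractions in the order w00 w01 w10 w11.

-1 -1 1/2 -1/2

obs A: pose=(2,3,E) → sL=80/61, sR=80/13, mL=-5920/793, mR=-1920/793
obs B: pose=(-2,8,N) → sL=32/65, sR=160/241, mL=-18112/15665, mR=-1344/15665
sensor matrix S = [[80/61, 80/13], [32/65, 160/241]]; det S = -5363712/2484469
solve [mL_A; mL_B] = S·[w00; w01] and [mR_A; mR_B] = S·[w10; w11]:
  w00 = -1, w01 = -1, w10 = 1/2, w11 = -1/2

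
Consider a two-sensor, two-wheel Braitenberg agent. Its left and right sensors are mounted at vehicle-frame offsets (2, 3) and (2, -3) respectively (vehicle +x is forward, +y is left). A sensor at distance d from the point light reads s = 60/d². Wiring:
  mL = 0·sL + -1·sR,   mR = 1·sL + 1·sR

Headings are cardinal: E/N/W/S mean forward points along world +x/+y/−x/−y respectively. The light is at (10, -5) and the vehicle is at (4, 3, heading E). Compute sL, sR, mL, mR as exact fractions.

left sensor world pos  = (6, 6); dL² = 137
right sensor world pos = (6, 0); dR² = 41
sL = 60/137 = 60/137
sR = 60/41 = 60/41
mL = 0·sL + -1·sR = -60/41
mR = 1·sL + 1·sR = 10680/5617

60/137 60/41 -60/41 10680/5617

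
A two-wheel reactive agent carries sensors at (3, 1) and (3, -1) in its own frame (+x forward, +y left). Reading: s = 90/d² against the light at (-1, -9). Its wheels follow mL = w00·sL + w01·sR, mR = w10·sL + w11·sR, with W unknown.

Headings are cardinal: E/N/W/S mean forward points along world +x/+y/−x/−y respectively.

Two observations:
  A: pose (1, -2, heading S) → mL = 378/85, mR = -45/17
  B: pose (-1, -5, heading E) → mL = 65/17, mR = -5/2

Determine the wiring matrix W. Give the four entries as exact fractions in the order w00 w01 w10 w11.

obs A: pose=(1,-2,S) → sL=18/5, sR=90/17, mL=378/85, mR=-45/17
obs B: pose=(-1,-5,E) → sL=45/17, sR=5, mL=65/17, mR=-5/2
sensor matrix S = [[18/5, 90/17], [45/17, 5]]; det S = 1152/289
solve [mL_A; mL_B] = S·[w00; w01] and [mR_A; mR_B] = S·[w10; w11]:
  w00 = 1/2, w01 = 1/2, w10 = 0, w11 = -1/2

1/2 1/2 0 -1/2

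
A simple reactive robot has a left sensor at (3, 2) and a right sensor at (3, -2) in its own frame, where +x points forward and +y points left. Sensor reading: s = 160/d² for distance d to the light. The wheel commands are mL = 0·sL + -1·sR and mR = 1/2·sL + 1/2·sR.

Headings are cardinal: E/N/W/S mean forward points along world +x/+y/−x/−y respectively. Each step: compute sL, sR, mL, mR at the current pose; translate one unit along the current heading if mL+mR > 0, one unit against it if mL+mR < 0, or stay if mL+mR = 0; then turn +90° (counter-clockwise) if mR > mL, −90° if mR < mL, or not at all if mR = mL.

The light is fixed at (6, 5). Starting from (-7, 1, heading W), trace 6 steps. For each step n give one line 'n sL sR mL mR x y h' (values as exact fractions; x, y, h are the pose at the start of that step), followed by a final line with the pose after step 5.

0 40/73 8/13 -8/13 552/949 -7 1 W
1 160/149 32/49 -32/49 6304/7301 -6 1 S
2 16/9 16/13 -16/13 176/117 -6 0 E
3 160/173 32/17 -32/17 4128/2941 -5 0 N
4 8/13 40/53 -40/53 472/689 -5 -1 W
5 32/29 32/45 -32/45 1184/1305 -4 -1 S
final -4 -2 E

n=0: pose=(-7,1,W); sL=40/73, sR=8/13; mL=-8/13, mR=552/949; mL+mR=-32/949 → advance -1; mR−mL=1136/949 → turn +1·90°
n=1: pose=(-6,1,S); sL=160/149, sR=32/49; mL=-32/49, mR=6304/7301; mL+mR=1536/7301 → advance +1; mR−mL=11072/7301 → turn +1·90°
n=2: pose=(-6,0,E); sL=16/9, sR=16/13; mL=-16/13, mR=176/117; mL+mR=32/117 → advance +1; mR−mL=320/117 → turn +1·90°
n=3: pose=(-5,0,N); sL=160/173, sR=32/17; mL=-32/17, mR=4128/2941; mL+mR=-1408/2941 → advance -1; mR−mL=9664/2941 → turn +1·90°
n=4: pose=(-5,-1,W); sL=8/13, sR=40/53; mL=-40/53, mR=472/689; mL+mR=-48/689 → advance -1; mR−mL=992/689 → turn +1·90°
n=5: pose=(-4,-1,S); sL=32/29, sR=32/45; mL=-32/45, mR=1184/1305; mL+mR=256/1305 → advance +1; mR−mL=704/435 → turn +1·90°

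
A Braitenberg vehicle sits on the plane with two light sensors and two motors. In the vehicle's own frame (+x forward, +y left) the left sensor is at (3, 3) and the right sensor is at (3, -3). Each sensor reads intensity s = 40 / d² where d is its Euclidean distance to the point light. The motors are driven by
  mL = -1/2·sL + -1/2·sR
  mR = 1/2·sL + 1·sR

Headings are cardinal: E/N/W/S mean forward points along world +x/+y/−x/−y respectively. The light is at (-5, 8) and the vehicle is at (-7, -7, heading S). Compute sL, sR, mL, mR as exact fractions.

left sensor world pos  = (-4, -10); dL² = 325
right sensor world pos = (-10, -10); dR² = 349
sL = 40/325 = 8/65
sR = 40/349 = 40/349
mL = -1/2·sL + -1/2·sR = -2696/22685
mR = 1/2·sL + 1·sR = 3996/22685

8/65 40/349 -2696/22685 3996/22685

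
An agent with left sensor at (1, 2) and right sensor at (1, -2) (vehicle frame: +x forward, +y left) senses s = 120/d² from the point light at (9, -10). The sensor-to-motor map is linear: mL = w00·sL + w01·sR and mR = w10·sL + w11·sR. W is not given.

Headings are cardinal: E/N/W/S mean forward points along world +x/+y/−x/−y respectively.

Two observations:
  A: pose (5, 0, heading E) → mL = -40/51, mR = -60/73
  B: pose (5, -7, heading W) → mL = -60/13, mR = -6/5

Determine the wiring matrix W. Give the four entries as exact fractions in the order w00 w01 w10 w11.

-1 0 0 -1/2

obs A: pose=(5,0,E) → sL=40/51, sR=120/73, mL=-40/51, mR=-60/73
obs B: pose=(5,-7,W) → sL=60/13, sR=12/5, mL=-60/13, mR=-6/5
sensor matrix S = [[40/51, 120/73], [60/13, 12/5]]; det S = -92032/16133
solve [mL_A; mL_B] = S·[w00; w01] and [mR_A; mR_B] = S·[w10; w11]:
  w00 = -1, w01 = 0, w10 = 0, w11 = -1/2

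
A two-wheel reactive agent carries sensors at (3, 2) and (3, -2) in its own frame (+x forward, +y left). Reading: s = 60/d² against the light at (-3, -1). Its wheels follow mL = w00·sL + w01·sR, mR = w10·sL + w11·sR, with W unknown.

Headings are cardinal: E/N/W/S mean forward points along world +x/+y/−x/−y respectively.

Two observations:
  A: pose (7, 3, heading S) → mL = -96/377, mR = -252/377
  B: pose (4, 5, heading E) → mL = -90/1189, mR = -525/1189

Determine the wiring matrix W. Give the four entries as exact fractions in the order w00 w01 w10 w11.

obs A: pose=(7,3,S) → sL=12/29, sR=12/13, mL=-96/377, mR=-252/377
obs B: pose=(4,5,E) → sL=15/41, sR=15/29, mL=-90/1189, mR=-525/1189
sensor matrix S = [[12/29, 12/13], [15/41, 15/29]]; det S = -55440/448253
solve [mL_A; mL_B] = S·[w00; w01] and [mR_A; mR_B] = S·[w10; w11]:
  w00 = 1/2, w01 = -1/2, w10 = -1/2, w11 = -1/2

1/2 -1/2 -1/2 -1/2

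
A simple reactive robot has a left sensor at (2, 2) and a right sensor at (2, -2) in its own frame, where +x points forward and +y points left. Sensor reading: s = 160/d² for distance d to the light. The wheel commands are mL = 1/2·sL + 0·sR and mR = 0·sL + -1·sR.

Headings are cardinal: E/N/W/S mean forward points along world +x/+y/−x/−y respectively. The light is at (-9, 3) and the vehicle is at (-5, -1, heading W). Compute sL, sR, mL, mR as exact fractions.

4 20 2 -20

left sensor world pos  = (-7, -3); dL² = 40
right sensor world pos = (-7, 1); dR² = 8
sL = 160/40 = 4
sR = 160/8 = 20
mL = 1/2·sL + 0·sR = 2
mR = 0·sL + -1·sR = -20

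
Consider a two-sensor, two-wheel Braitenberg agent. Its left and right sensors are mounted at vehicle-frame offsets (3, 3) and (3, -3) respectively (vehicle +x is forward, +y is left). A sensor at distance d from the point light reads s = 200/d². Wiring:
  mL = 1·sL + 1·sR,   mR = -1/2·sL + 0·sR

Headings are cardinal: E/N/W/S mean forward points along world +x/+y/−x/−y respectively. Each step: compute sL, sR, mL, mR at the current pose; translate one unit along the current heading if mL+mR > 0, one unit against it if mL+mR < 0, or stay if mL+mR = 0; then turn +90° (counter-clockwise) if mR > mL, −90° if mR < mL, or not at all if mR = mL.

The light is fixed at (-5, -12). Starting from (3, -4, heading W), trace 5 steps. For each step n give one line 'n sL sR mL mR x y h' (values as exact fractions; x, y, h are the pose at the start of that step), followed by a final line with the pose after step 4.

n=0: pose=(3,-4,W); sL=4, sR=100/73; mL=392/73, mR=-2; mL+mR=246/73 → advance +1; mR−mL=-538/73 → turn -1·90°
n=1: pose=(2,-4,N); sL=200/137, sR=200/221; mL=71600/30277, mR=-100/137; mL+mR=49500/30277 → advance +1; mR−mL=-93700/30277 → turn -1·90°
n=2: pose=(2,-3,E); sL=50/61, sR=25/17; mL=2375/1037, mR=-25/61; mL+mR=1950/1037 → advance +1; mR−mL=-2800/1037 → turn -1·90°
n=3: pose=(3,-3,S); sL=200/157, sR=200/61; mL=43600/9577, mR=-100/157; mL+mR=37500/9577 → advance +1; mR−mL=-49700/9577 → turn -1·90°
n=4: pose=(3,-4,W); sL=4, sR=100/73; mL=392/73, mR=-2; mL+mR=246/73 → advance +1; mR−mL=-538/73 → turn -1·90°

0 4 100/73 392/73 -2 3 -4 W
1 200/137 200/221 71600/30277 -100/137 2 -4 N
2 50/61 25/17 2375/1037 -25/61 2 -3 E
3 200/157 200/61 43600/9577 -100/157 3 -3 S
4 4 100/73 392/73 -2 3 -4 W
final 2 -4 N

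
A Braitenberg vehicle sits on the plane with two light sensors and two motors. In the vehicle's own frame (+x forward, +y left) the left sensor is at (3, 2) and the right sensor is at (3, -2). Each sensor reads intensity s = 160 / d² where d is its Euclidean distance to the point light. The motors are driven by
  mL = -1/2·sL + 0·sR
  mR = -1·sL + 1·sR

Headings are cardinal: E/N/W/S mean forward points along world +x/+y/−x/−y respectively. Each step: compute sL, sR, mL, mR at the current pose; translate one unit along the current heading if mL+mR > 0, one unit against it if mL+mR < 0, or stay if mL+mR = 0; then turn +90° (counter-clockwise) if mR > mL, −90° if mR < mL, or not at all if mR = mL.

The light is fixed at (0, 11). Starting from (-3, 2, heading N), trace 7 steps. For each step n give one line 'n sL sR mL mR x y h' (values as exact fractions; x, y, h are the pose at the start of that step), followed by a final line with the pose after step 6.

n=0: pose=(-3,2,N); sL=160/61, sR=160/37; mL=-80/61, mR=3840/2257; mL+mR=880/2257 → advance +1; mR−mL=6800/2257 → turn +1·90°
n=1: pose=(-3,3,W); sL=20/17, sR=20/9; mL=-10/17, mR=160/153; mL+mR=70/153 → advance +1; mR−mL=250/153 → turn +1·90°
n=2: pose=(-4,3,S); sL=32/25, sR=160/157; mL=-16/25, mR=-1024/3925; mL+mR=-3536/3925 → advance -1; mR−mL=1488/3925 → turn +1·90°
n=3: pose=(-4,4,E); sL=80/13, sR=80/41; mL=-40/13, mR=-2240/533; mL+mR=-3880/533 → advance -1; mR−mL=-600/533 → turn -1·90°
n=4: pose=(-5,4,S); sL=160/109, sR=160/149; mL=-80/109, mR=-6400/16241; mL+mR=-18320/16241 → advance -1; mR−mL=5520/16241 → turn +1·90°
n=5: pose=(-5,5,E); sL=8, sR=40/17; mL=-4, mR=-96/17; mL+mR=-164/17 → advance -1; mR−mL=-28/17 → turn -1·90°
n=6: pose=(-6,5,S); sL=160/97, sR=32/29; mL=-80/97, mR=-1536/2813; mL+mR=-3856/2813 → advance -1; mR−mL=784/2813 → turn +1·90°

0 160/61 160/37 -80/61 3840/2257 -3 2 N
1 20/17 20/9 -10/17 160/153 -3 3 W
2 32/25 160/157 -16/25 -1024/3925 -4 3 S
3 80/13 80/41 -40/13 -2240/533 -4 4 E
4 160/109 160/149 -80/109 -6400/16241 -5 4 S
5 8 40/17 -4 -96/17 -5 5 E
6 160/97 32/29 -80/97 -1536/2813 -6 5 S
final -6 6 E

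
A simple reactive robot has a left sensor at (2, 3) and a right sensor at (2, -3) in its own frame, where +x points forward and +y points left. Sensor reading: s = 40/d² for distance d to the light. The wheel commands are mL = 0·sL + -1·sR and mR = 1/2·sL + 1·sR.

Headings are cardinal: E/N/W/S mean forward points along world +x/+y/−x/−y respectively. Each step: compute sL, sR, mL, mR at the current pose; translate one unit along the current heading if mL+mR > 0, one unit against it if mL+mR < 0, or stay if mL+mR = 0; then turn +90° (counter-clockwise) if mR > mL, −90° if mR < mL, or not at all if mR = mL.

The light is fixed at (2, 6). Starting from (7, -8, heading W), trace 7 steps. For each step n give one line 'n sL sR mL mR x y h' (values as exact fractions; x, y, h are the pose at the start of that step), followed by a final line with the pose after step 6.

0 20/149 4/13 -4/13 726/1937 7 -8 W
1 8/61 40/257 -40/257 3468/15677 6 -8 S
2 2/9 1/9 -1/9 2/9 6 -9 E
3 40/173 40/233 -40/233 11580/40309 7 -9 N
4 20/149 4/13 -4/13 726/1937 7 -8 W
5 8/61 40/257 -40/257 3468/15677 6 -8 S
6 2/9 1/9 -1/9 2/9 6 -9 E
final 7 -9 N

n=0: pose=(7,-8,W); sL=20/149, sR=4/13; mL=-4/13, mR=726/1937; mL+mR=10/149 → advance +1; mR−mL=1322/1937 → turn +1·90°
n=1: pose=(6,-8,S); sL=8/61, sR=40/257; mL=-40/257, mR=3468/15677; mL+mR=4/61 → advance +1; mR−mL=5908/15677 → turn +1·90°
n=2: pose=(6,-9,E); sL=2/9, sR=1/9; mL=-1/9, mR=2/9; mL+mR=1/9 → advance +1; mR−mL=1/3 → turn +1·90°
n=3: pose=(7,-9,N); sL=40/173, sR=40/233; mL=-40/233, mR=11580/40309; mL+mR=20/173 → advance +1; mR−mL=18500/40309 → turn +1·90°
n=4: pose=(7,-8,W); sL=20/149, sR=4/13; mL=-4/13, mR=726/1937; mL+mR=10/149 → advance +1; mR−mL=1322/1937 → turn +1·90°
n=5: pose=(6,-8,S); sL=8/61, sR=40/257; mL=-40/257, mR=3468/15677; mL+mR=4/61 → advance +1; mR−mL=5908/15677 → turn +1·90°
n=6: pose=(6,-9,E); sL=2/9, sR=1/9; mL=-1/9, mR=2/9; mL+mR=1/9 → advance +1; mR−mL=1/3 → turn +1·90°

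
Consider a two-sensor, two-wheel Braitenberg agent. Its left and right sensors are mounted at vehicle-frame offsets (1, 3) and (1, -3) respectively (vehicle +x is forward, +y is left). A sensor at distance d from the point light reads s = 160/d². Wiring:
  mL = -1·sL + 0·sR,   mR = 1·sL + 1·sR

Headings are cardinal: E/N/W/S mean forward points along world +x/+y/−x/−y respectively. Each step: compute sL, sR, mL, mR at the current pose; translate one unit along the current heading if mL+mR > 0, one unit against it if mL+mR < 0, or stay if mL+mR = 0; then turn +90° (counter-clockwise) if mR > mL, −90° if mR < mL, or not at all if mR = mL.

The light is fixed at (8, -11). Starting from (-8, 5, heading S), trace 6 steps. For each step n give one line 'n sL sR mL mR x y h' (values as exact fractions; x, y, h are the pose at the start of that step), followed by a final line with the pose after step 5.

n=0: pose=(-8,5,S); sL=80/197, sR=80/293; mL=-80/197, mR=39200/57721; mL+mR=80/293 → advance +1; mR−mL=62640/57721 → turn +1·90°
n=1: pose=(-8,4,E); sL=160/549, sR=160/369; mL=-160/549, mR=5440/7503; mL+mR=160/369 → advance +1; mR−mL=22880/22509 → turn +1·90°
n=2: pose=(-7,4,N); sL=8/29, sR=2/5; mL=-8/29, mR=98/145; mL+mR=2/5 → advance +1; mR−mL=138/145 → turn +1·90°
n=3: pose=(-7,5,W); sL=32/85, sR=160/617; mL=-32/85, mR=33344/52445; mL+mR=160/617 → advance +1; mR−mL=53088/52445 → turn +1·90°
n=4: pose=(-8,5,S); sL=80/197, sR=80/293; mL=-80/197, mR=39200/57721; mL+mR=80/293 → advance +1; mR−mL=62640/57721 → turn +1·90°
n=5: pose=(-8,4,E); sL=160/549, sR=160/369; mL=-160/549, mR=5440/7503; mL+mR=160/369 → advance +1; mR−mL=22880/22509 → turn +1·90°

0 80/197 80/293 -80/197 39200/57721 -8 5 S
1 160/549 160/369 -160/549 5440/7503 -8 4 E
2 8/29 2/5 -8/29 98/145 -7 4 N
3 32/85 160/617 -32/85 33344/52445 -7 5 W
4 80/197 80/293 -80/197 39200/57721 -8 5 S
5 160/549 160/369 -160/549 5440/7503 -8 4 E
final -7 4 N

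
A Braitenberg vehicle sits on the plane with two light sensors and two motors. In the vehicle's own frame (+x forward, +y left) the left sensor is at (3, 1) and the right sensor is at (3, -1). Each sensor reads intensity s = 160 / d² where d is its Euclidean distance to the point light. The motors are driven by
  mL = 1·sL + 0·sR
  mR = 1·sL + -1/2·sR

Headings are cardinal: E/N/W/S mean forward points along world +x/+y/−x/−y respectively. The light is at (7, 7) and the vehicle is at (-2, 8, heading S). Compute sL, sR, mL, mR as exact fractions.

left sensor world pos  = (-1, 5); dL² = 68
right sensor world pos = (-3, 5); dR² = 104
sL = 160/68 = 40/17
sR = 160/104 = 20/13
mL = 1·sL + 0·sR = 40/17
mR = 1·sL + -1/2·sR = 350/221

40/17 20/13 40/17 350/221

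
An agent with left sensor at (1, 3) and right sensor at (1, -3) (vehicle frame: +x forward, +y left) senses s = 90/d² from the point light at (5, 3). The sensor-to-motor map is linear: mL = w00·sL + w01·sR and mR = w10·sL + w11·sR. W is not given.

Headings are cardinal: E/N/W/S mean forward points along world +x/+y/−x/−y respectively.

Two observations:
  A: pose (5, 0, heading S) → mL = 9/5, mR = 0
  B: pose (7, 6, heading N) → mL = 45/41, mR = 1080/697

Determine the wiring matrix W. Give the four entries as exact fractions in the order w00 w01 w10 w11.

0 1/2 1/2 -1/2

obs A: pose=(5,0,S) → sL=18/5, sR=18/5, mL=9/5, mR=0
obs B: pose=(7,6,N) → sL=90/17, sR=90/41, mL=45/41, mR=1080/697
sensor matrix S = [[18/5, 18/5], [90/17, 90/41]]; det S = -7776/697
solve [mL_A; mL_B] = S·[w00; w01] and [mR_A; mR_B] = S·[w10; w11]:
  w00 = 0, w01 = 1/2, w10 = 1/2, w11 = -1/2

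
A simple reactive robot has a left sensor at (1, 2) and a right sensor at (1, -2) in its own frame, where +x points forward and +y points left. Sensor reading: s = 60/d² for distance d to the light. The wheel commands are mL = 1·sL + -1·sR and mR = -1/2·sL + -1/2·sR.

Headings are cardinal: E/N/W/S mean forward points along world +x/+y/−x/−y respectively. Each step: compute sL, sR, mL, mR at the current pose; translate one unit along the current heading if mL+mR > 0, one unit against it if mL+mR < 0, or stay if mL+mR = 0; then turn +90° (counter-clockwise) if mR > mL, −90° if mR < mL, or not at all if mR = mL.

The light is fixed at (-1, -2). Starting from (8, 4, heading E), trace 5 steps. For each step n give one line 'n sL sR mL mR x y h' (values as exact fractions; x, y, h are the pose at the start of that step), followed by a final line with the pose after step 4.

n=0: pose=(8,4,E); sL=15/41, sR=15/29; mL=-180/1189, mR=-525/1189; mL+mR=-705/1189 → advance -1; mR−mL=-345/1189 → turn -1·90°
n=1: pose=(7,4,S); sL=12/25, sR=60/61; mL=-768/1525, mR=-1116/1525; mL+mR=-1884/1525 → advance -1; mR−mL=-348/1525 → turn -1·90°
n=2: pose=(7,5,W); sL=30/37, sR=6/13; mL=168/481, mR=-306/481; mL+mR=-138/481 → advance -1; mR−mL=-474/481 → turn -1·90°
n=3: pose=(8,5,N); sL=60/113, sR=12/37; mL=864/4181, mR=-1788/4181; mL+mR=-924/4181 → advance -1; mR−mL=-2652/4181 → turn -1·90°
n=4: pose=(8,4,E); sL=15/41, sR=15/29; mL=-180/1189, mR=-525/1189; mL+mR=-705/1189 → advance -1; mR−mL=-345/1189 → turn -1·90°

0 15/41 15/29 -180/1189 -525/1189 8 4 E
1 12/25 60/61 -768/1525 -1116/1525 7 4 S
2 30/37 6/13 168/481 -306/481 7 5 W
3 60/113 12/37 864/4181 -1788/4181 8 5 N
4 15/41 15/29 -180/1189 -525/1189 8 4 E
final 7 4 S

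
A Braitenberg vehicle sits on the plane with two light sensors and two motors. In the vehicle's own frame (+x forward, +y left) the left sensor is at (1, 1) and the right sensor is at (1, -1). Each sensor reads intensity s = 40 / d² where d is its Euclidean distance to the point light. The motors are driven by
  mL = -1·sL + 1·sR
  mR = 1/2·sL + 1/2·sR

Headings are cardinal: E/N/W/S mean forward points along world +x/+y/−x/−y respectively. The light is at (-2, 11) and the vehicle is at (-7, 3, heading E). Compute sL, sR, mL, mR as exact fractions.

left sensor world pos  = (-6, 4); dL² = 65
right sensor world pos = (-6, 2); dR² = 97
sL = 40/65 = 8/13
sR = 40/97 = 40/97
mL = -1·sL + 1·sR = -256/1261
mR = 1/2·sL + 1/2·sR = 648/1261

8/13 40/97 -256/1261 648/1261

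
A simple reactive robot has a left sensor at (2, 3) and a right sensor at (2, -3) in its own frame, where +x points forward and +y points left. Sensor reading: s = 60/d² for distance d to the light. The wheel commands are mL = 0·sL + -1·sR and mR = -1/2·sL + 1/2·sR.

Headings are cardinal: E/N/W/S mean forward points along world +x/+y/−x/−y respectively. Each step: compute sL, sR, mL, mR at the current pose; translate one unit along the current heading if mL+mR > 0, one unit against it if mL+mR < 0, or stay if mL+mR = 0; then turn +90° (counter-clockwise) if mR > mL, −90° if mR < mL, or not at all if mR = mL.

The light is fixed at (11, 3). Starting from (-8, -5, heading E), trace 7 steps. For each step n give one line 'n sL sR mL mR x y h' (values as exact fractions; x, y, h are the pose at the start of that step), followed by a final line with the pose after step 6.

0 30/157 6/41 -6/41 -144/6437 -8 -5 E
1 12/113 12/65 -12/65 288/7345 -9 -5 N
2 15/157 3/26 -3/26 81/8164 -9 -6 W
3 60/377 12/121 -12/121 -1368/45617 -8 -6 S
4 30/157 6/41 -6/41 -144/6437 -8 -5 E
5 12/113 12/65 -12/65 288/7345 -9 -5 N
6 15/157 3/26 -3/26 81/8164 -9 -6 W
final -8 -6 S

n=0: pose=(-8,-5,E); sL=30/157, sR=6/41; mL=-6/41, mR=-144/6437; mL+mR=-1086/6437 → advance -1; mR−mL=798/6437 → turn +1·90°
n=1: pose=(-9,-5,N); sL=12/113, sR=12/65; mL=-12/65, mR=288/7345; mL+mR=-1068/7345 → advance -1; mR−mL=1644/7345 → turn +1·90°
n=2: pose=(-9,-6,W); sL=15/157, sR=3/26; mL=-3/26, mR=81/8164; mL+mR=-861/8164 → advance -1; mR−mL=1023/8164 → turn +1·90°
n=3: pose=(-8,-6,S); sL=60/377, sR=12/121; mL=-12/121, mR=-1368/45617; mL+mR=-5892/45617 → advance -1; mR−mL=3156/45617 → turn +1·90°
n=4: pose=(-8,-5,E); sL=30/157, sR=6/41; mL=-6/41, mR=-144/6437; mL+mR=-1086/6437 → advance -1; mR−mL=798/6437 → turn +1·90°
n=5: pose=(-9,-5,N); sL=12/113, sR=12/65; mL=-12/65, mR=288/7345; mL+mR=-1068/7345 → advance -1; mR−mL=1644/7345 → turn +1·90°
n=6: pose=(-9,-6,W); sL=15/157, sR=3/26; mL=-3/26, mR=81/8164; mL+mR=-861/8164 → advance -1; mR−mL=1023/8164 → turn +1·90°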